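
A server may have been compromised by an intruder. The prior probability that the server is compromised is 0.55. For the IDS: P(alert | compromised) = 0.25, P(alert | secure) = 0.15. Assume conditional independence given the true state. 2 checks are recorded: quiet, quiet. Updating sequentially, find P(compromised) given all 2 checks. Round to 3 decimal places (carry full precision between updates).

0.488

After 'quiet': P(compromised) = 0.75·0.5500 / (0.75·0.5500 + 0.85·0.4500) ≈ 0.5189
After 'quiet': P(compromised) = 0.75·0.5189 / (0.75·0.5189 + 0.85·0.4811) ≈ 0.4876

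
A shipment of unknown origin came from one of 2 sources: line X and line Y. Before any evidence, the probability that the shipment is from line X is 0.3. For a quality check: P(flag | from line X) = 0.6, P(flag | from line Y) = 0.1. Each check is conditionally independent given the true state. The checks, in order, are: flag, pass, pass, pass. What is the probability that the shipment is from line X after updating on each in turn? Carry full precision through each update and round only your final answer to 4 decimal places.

Apply Bayes' rule sequentially, carrying P(line X) forward.
After 'flag': P(line X) = 0.6·0.3000 / (0.6·0.3000 + 0.1·0.7000) ≈ 0.7200
After 'pass': P(line X) = 0.4·0.7200 / (0.4·0.7200 + 0.9·0.2800) ≈ 0.5333
After 'pass': P(line X) = 0.4·0.5333 / (0.4·0.5333 + 0.9·0.4667) ≈ 0.3368
After 'pass': P(line X) = 0.4·0.3368 / (0.4·0.3368 + 0.9·0.6632) ≈ 0.1842

0.1842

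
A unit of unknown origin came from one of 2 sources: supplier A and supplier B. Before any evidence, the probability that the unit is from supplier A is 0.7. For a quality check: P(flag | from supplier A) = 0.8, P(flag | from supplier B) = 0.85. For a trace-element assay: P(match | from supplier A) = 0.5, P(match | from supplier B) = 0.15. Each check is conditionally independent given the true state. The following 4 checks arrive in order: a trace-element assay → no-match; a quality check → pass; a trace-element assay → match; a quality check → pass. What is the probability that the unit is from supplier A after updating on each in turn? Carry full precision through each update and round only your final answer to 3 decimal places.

0.891

Apply Bayes' rule sequentially, carrying P(supplier A) forward.
After a trace-element assay='no-match': P(supplier A) = 0.5·0.7000 / (0.5·0.7000 + 0.85·0.3000) ≈ 0.5785
After a quality check='pass': P(supplier A) = 0.2·0.5785 / (0.2·0.5785 + 0.15·0.4215) ≈ 0.6467
After a trace-element assay='match': P(supplier A) = 0.5·0.6467 / (0.5·0.6467 + 0.15·0.3533) ≈ 0.8592
After a quality check='pass': P(supplier A) = 0.2·0.8592 / (0.2·0.8592 + 0.15·0.1408) ≈ 0.8905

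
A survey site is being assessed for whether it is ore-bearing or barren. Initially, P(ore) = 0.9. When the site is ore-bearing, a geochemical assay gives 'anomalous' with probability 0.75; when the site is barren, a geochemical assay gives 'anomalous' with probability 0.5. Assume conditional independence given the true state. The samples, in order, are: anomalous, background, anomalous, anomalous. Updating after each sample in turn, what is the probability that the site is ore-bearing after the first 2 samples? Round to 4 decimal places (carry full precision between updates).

0.8710

After 'anomalous': P(ore) = 0.75·0.9000 / (0.75·0.9000 + 0.5·0.1000) ≈ 0.9310
After 'background': P(ore) = 0.25·0.9310 / (0.25·0.9310 + 0.5·0.0690) ≈ 0.8710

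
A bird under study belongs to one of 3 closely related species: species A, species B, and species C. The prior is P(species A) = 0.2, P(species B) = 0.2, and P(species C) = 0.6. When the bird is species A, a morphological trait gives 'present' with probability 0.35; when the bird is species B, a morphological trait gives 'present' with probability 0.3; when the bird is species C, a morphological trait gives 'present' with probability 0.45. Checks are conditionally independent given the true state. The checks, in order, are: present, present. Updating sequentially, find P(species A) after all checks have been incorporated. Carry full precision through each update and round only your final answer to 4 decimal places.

0.1494

After 'present': normaliser = 0.35·0.2000 + 0.3·0.2000 + 0.45·0.6000; P(species A) ≈ 0.1750, P(species B) ≈ 0.1500, P(species C) ≈ 0.6750
After 'present': normaliser = 0.35·0.1750 + 0.3·0.1500 + 0.45·0.6750; P(species A) ≈ 0.1494, P(species B) ≈ 0.1098, P(species C) ≈ 0.7409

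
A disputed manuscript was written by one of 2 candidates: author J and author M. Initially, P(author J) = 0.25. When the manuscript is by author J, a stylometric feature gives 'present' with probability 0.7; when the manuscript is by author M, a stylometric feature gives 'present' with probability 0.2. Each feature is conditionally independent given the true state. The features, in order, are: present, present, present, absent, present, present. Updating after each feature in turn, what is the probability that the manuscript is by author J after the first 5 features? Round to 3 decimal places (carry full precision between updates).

Each posterior becomes the prior for the next update.
After 'present': P(author J) = 0.7·0.2500 / (0.7·0.2500 + 0.2·0.7500) ≈ 0.5385
After 'present': P(author J) = 0.7·0.5385 / (0.7·0.5385 + 0.2·0.4615) ≈ 0.8033
After 'present': P(author J) = 0.7·0.8033 / (0.7·0.8033 + 0.2·0.1967) ≈ 0.9346
After 'absent': P(author J) = 0.3·0.9346 / (0.3·0.9346 + 0.8·0.0654) ≈ 0.8428
After 'present': P(author J) = 0.7·0.8428 / (0.7·0.8428 + 0.2·0.1572) ≈ 0.9494

0.949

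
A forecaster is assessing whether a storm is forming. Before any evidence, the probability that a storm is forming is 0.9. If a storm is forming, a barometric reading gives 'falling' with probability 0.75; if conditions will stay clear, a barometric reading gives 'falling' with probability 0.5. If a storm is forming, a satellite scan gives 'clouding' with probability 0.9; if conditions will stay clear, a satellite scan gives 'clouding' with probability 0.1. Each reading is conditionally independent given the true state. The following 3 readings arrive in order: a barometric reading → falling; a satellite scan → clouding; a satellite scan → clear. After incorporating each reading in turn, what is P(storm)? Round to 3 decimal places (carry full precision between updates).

After a barometric reading='falling': P(storm) = 0.75·0.9000 / (0.75·0.9000 + 0.5·0.1000) ≈ 0.9310
After a satellite scan='clouding': P(storm) = 0.9·0.9310 / (0.9·0.9310 + 0.1·0.0690) ≈ 0.9918
After a satellite scan='clear': P(storm) = 0.1·0.9918 / (0.1·0.9918 + 0.9·0.0082) ≈ 0.9310

0.931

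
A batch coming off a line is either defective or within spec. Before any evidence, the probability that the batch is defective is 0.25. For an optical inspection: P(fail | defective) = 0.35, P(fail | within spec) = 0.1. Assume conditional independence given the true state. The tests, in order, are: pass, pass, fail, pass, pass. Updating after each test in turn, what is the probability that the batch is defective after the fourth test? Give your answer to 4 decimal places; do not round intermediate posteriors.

After 'pass': P(defective) = 0.65·0.2500 / (0.65·0.2500 + 0.9·0.7500) ≈ 0.1940
After 'pass': P(defective) = 0.65·0.1940 / (0.65·0.1940 + 0.9·0.8060) ≈ 0.1481
After 'fail': P(defective) = 0.35·0.1481 / (0.35·0.1481 + 0.1·0.8519) ≈ 0.3783
After 'pass': P(defective) = 0.65·0.3783 / (0.65·0.3783 + 0.9·0.6217) ≈ 0.3053

0.3053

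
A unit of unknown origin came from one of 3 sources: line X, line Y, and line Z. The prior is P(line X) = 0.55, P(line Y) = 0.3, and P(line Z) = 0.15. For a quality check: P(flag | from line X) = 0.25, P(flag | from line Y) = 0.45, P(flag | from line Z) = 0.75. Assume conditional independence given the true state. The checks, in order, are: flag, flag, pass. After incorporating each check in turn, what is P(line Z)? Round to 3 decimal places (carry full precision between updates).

0.263

Apply Bayes' rule sequentially, carrying P(line Z) forward.
After 'flag': normaliser = 0.25·0.5500 + 0.45·0.3000 + 0.75·0.1500; P(line X) ≈ 0.3571, P(line Y) ≈ 0.3506, P(line Z) ≈ 0.2922
After 'flag': normaliser = 0.25·0.3571 + 0.45·0.3506 + 0.75·0.2922; P(line X) ≈ 0.1915, P(line Y) ≈ 0.3384, P(line Z) ≈ 0.4701
After 'pass': normaliser = 0.75·0.1915 + 0.55·0.3384 + 0.25·0.4701; P(line X) ≈ 0.3211, P(line Y) ≈ 0.4162, P(line Z) ≈ 0.2627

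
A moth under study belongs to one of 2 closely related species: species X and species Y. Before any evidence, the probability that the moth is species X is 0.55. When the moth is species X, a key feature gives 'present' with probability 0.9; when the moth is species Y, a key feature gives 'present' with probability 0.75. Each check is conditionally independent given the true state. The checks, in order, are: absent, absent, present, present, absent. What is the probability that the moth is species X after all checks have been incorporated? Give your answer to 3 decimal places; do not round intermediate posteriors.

After 'absent': P(species X) = 0.1·0.5500 / (0.1·0.5500 + 0.25·0.4500) ≈ 0.3284
After 'absent': P(species X) = 0.1·0.3284 / (0.1·0.3284 + 0.25·0.6716) ≈ 0.1636
After 'present': P(species X) = 0.9·0.1636 / (0.9·0.1636 + 0.75·0.8364) ≈ 0.1901
After 'present': P(species X) = 0.9·0.1901 / (0.9·0.1901 + 0.75·0.8099) ≈ 0.2197
After 'absent': P(species X) = 0.1·0.2197 / (0.1·0.2197 + 0.25·0.7803) ≈ 0.1012

0.101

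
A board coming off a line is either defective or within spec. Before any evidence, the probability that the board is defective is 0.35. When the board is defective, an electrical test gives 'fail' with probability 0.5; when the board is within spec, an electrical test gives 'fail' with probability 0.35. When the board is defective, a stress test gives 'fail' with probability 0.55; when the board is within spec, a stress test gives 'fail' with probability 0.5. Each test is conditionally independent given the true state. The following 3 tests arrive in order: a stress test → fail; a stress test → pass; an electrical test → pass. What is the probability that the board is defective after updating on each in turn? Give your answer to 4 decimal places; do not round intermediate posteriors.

Each posterior becomes the prior for the next update.
After a stress test='fail': P(defective) = 0.55·0.3500 / (0.55·0.3500 + 0.5·0.6500) ≈ 0.3720
After a stress test='pass': P(defective) = 0.45·0.3720 / (0.45·0.3720 + 0.5·0.6280) ≈ 0.3477
After an electrical test='pass': P(defective) = 0.5·0.3477 / (0.5·0.3477 + 0.65·0.6523) ≈ 0.2908

0.2908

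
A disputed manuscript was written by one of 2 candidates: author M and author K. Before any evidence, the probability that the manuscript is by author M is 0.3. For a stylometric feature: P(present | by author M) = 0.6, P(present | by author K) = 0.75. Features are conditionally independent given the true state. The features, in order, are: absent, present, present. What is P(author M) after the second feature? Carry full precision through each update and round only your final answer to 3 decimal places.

After 'absent': P(author M) = 0.4·0.3000 / (0.4·0.3000 + 0.25·0.7000) ≈ 0.4068
After 'present': P(author M) = 0.6·0.4068 / (0.6·0.4068 + 0.75·0.5932) ≈ 0.3542

0.354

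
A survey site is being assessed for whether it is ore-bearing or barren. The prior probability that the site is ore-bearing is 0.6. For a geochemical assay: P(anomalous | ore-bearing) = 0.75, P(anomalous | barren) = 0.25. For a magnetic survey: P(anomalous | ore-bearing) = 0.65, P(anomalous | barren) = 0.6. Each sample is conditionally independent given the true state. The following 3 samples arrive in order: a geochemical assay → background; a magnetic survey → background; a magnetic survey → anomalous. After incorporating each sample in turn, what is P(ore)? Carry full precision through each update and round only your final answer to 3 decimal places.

After a geochemical assay='background': P(ore) = 0.25·0.6000 / (0.25·0.6000 + 0.75·0.4000) ≈ 0.3333
After a magnetic survey='background': P(ore) = 0.35·0.3333 / (0.35·0.3333 + 0.4·0.6667) ≈ 0.3043
After a magnetic survey='anomalous': P(ore) = 0.65·0.3043 / (0.65·0.3043 + 0.6·0.6957) ≈ 0.3216

0.322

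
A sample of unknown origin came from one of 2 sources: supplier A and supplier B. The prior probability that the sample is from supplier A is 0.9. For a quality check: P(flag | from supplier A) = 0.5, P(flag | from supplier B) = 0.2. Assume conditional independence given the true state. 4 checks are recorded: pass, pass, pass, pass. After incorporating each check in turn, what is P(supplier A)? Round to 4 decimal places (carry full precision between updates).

0.5786

After 'pass': P(supplier A) = 0.5·0.9000 / (0.5·0.9000 + 0.8·0.1000) ≈ 0.8491
After 'pass': P(supplier A) = 0.5·0.8491 / (0.5·0.8491 + 0.8·0.1509) ≈ 0.7785
After 'pass': P(supplier A) = 0.5·0.7785 / (0.5·0.7785 + 0.8·0.2215) ≈ 0.6872
After 'pass': P(supplier A) = 0.5·0.6872 / (0.5·0.6872 + 0.8·0.3128) ≈ 0.5786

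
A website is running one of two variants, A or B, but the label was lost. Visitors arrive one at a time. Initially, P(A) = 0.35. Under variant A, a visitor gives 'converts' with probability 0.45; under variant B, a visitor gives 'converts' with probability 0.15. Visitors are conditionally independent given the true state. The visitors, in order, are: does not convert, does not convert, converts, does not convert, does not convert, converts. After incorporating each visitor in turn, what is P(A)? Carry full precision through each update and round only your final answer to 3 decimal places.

After 'does not convert': P(A) = 0.55·0.3500 / (0.55·0.3500 + 0.85·0.6500) ≈ 0.2584
After 'does not convert': P(A) = 0.55·0.2584 / (0.55·0.2584 + 0.85·0.7416) ≈ 0.1840
After 'converts': P(A) = 0.45·0.1840 / (0.45·0.1840 + 0.15·0.8160) ≈ 0.4035
After 'does not convert': P(A) = 0.55·0.4035 / (0.55·0.4035 + 0.85·0.5965) ≈ 0.3044
After 'does not convert': P(A) = 0.55·0.3044 / (0.55·0.3044 + 0.85·0.6956) ≈ 0.2207
After 'converts': P(A) = 0.45·0.2207 / (0.45·0.2207 + 0.15·0.7793) ≈ 0.4593

0.459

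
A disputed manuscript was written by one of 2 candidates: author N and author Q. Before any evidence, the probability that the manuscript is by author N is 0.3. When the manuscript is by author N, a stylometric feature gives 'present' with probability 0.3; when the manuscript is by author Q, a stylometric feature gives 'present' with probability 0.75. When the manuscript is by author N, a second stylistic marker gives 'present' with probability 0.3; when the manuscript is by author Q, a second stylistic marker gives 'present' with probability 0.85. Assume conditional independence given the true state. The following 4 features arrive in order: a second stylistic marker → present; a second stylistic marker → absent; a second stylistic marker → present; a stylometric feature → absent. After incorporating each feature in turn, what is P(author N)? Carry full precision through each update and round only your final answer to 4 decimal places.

After a second stylistic marker='present': P(author N) = 0.3·0.3000 / (0.3·0.3000 + 0.85·0.7000) ≈ 0.1314
After a second stylistic marker='absent': P(author N) = 0.7·0.1314 / (0.7·0.1314 + 0.15·0.8686) ≈ 0.4138
After a second stylistic marker='present': P(author N) = 0.3·0.4138 / (0.3·0.4138 + 0.85·0.5862) ≈ 0.1994
After a stylometric feature='absent': P(author N) = 0.7·0.1994 / (0.7·0.1994 + 0.25·0.8006) ≈ 0.4109

0.4109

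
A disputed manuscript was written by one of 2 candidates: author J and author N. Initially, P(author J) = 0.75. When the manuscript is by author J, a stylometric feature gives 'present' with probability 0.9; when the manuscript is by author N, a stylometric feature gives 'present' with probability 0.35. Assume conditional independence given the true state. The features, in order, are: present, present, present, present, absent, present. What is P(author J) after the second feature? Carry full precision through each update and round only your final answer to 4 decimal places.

After 'present': P(author J) = 0.9·0.7500 / (0.9·0.7500 + 0.35·0.2500) ≈ 0.8852
After 'present': P(author J) = 0.9·0.8852 / (0.9·0.8852 + 0.35·0.1148) ≈ 0.9520

0.9520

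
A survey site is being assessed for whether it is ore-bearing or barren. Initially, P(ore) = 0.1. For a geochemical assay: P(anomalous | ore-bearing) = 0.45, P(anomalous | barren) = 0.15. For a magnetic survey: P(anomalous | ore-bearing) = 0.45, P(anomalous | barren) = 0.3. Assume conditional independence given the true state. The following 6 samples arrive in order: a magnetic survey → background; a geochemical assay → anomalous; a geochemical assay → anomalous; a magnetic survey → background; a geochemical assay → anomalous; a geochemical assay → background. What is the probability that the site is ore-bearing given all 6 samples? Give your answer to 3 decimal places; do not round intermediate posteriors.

0.545

After a magnetic survey='background': P(ore) = 0.55·0.1000 / (0.55·0.1000 + 0.7·0.9000) ≈ 0.0803
After a geochemical assay='anomalous': P(ore) = 0.45·0.0803 / (0.45·0.0803 + 0.15·0.9197) ≈ 0.2075
After a geochemical assay='anomalous': P(ore) = 0.45·0.2075 / (0.45·0.2075 + 0.15·0.7925) ≈ 0.4400
After a magnetic survey='background': P(ore) = 0.55·0.4400 / (0.55·0.4400 + 0.7·0.5600) ≈ 0.3817
After a geochemical assay='anomalous': P(ore) = 0.45·0.3817 / (0.45·0.3817 + 0.15·0.6183) ≈ 0.6494
After a geochemical assay='background': P(ore) = 0.55·0.6494 / (0.55·0.6494 + 0.85·0.3506) ≈ 0.5451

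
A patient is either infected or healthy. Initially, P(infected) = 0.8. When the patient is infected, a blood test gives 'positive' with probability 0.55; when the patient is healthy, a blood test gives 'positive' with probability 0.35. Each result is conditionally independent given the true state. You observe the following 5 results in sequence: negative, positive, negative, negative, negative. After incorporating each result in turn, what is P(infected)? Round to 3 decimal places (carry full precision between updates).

Apply Bayes' rule sequentially, carrying P(infected) forward.
After 'negative': P(infected) = 0.45·0.8000 / (0.45·0.8000 + 0.65·0.2000) ≈ 0.7347
After 'positive': P(infected) = 0.55·0.7347 / (0.55·0.7347 + 0.35·0.2653) ≈ 0.8131
After 'negative': P(infected) = 0.45·0.8131 / (0.45·0.8131 + 0.65·0.1869) ≈ 0.7508
After 'negative': P(infected) = 0.45·0.7508 / (0.45·0.7508 + 0.65·0.2492) ≈ 0.6759
After 'negative': P(infected) = 0.45·0.6759 / (0.45·0.6759 + 0.65·0.3241) ≈ 0.5908

0.591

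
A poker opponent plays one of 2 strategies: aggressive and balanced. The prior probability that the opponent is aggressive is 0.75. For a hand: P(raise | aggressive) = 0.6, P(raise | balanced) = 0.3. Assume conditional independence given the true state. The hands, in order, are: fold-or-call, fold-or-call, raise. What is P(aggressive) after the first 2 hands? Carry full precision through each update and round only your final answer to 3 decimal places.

0.495

After 'fold-or-call': P(aggressive) = 0.4·0.7500 / (0.4·0.7500 + 0.7·0.2500) ≈ 0.6316
After 'fold-or-call': P(aggressive) = 0.4·0.6316 / (0.4·0.6316 + 0.7·0.3684) ≈ 0.4948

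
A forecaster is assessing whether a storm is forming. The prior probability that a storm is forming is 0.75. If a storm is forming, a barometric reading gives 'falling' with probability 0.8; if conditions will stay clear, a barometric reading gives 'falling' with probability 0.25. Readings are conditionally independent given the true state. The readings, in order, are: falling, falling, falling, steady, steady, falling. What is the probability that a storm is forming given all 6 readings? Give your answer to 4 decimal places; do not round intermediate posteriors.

After 'falling': P(storm) = 0.8·0.7500 / (0.8·0.7500 + 0.25·0.2500) ≈ 0.9057
After 'falling': P(storm) = 0.8·0.9057 / (0.8·0.9057 + 0.25·0.0943) ≈ 0.9685
After 'falling': P(storm) = 0.8·0.9685 / (0.8·0.9685 + 0.25·0.0315) ≈ 0.9899
After 'steady': P(storm) = 0.2·0.9899 / (0.2·0.9899 + 0.75·0.0101) ≈ 0.9633
After 'steady': P(storm) = 0.2·0.9633 / (0.2·0.9633 + 0.75·0.0367) ≈ 0.8749
After 'falling': P(storm) = 0.8·0.8749 / (0.8·0.8749 + 0.25·0.1251) ≈ 0.9572

0.9572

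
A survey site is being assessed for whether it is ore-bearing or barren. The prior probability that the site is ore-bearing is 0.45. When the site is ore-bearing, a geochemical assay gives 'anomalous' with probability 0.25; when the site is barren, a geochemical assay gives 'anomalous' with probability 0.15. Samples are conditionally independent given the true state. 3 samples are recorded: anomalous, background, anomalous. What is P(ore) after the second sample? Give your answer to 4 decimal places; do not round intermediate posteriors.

0.5461

After 'anomalous': P(ore) = 0.25·0.4500 / (0.25·0.4500 + 0.15·0.5500) ≈ 0.5769
After 'background': P(ore) = 0.75·0.5769 / (0.75·0.5769 + 0.85·0.4231) ≈ 0.5461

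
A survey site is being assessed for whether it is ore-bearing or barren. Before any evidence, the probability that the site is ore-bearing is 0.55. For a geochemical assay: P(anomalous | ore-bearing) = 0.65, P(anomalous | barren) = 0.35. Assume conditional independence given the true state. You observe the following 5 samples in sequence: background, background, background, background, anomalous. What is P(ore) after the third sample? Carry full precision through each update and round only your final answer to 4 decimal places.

Apply Bayes' rule sequentially, carrying P(ore) forward.
After 'background': P(ore) = 0.35·0.5500 / (0.35·0.5500 + 0.65·0.4500) ≈ 0.3969
After 'background': P(ore) = 0.35·0.3969 / (0.35·0.3969 + 0.65·0.6031) ≈ 0.2617
After 'background': P(ore) = 0.35·0.2617 / (0.35·0.2617 + 0.65·0.7383) ≈ 0.1602

0.1602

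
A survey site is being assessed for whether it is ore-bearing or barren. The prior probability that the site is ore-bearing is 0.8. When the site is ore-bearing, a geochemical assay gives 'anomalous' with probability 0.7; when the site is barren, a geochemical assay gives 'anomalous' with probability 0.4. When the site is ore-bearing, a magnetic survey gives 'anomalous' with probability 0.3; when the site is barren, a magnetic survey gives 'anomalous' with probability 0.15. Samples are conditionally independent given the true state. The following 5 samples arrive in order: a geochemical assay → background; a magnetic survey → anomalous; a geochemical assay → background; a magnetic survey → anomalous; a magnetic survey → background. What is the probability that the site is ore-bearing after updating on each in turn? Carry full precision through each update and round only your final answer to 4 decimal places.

After a geochemical assay='background': P(ore) = 0.3·0.8000 / (0.3·0.8000 + 0.6·0.2000) ≈ 0.6667
After a magnetic survey='anomalous': P(ore) = 0.3·0.6667 / (0.3·0.6667 + 0.15·0.3333) ≈ 0.8000
After a geochemical assay='background': P(ore) = 0.3·0.8000 / (0.3·0.8000 + 0.6·0.2000) ≈ 0.6667
After a magnetic survey='anomalous': P(ore) = 0.3·0.6667 / (0.3·0.6667 + 0.15·0.3333) ≈ 0.8000
After a magnetic survey='background': P(ore) = 0.7·0.8000 / (0.7·0.8000 + 0.85·0.2000) ≈ 0.7671

0.7671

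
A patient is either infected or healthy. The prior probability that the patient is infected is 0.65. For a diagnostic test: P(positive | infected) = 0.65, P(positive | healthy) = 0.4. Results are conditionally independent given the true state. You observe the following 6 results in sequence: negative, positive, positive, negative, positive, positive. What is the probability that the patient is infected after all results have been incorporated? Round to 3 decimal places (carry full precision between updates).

0.815

After 'negative': P(infected) = 0.35·0.6500 / (0.35·0.6500 + 0.6·0.3500) ≈ 0.5200
After 'positive': P(infected) = 0.65·0.5200 / (0.65·0.5200 + 0.4·0.4800) ≈ 0.6377
After 'positive': P(infected) = 0.65·0.6377 / (0.65·0.6377 + 0.4·0.3623) ≈ 0.7410
After 'negative': P(infected) = 0.35·0.7410 / (0.35·0.7410 + 0.6·0.2590) ≈ 0.6253
After 'positive': P(infected) = 0.65·0.6253 / (0.65·0.6253 + 0.4·0.3747) ≈ 0.7306
After 'positive': P(infected) = 0.65·0.7306 / (0.65·0.7306 + 0.4·0.2694) ≈ 0.8150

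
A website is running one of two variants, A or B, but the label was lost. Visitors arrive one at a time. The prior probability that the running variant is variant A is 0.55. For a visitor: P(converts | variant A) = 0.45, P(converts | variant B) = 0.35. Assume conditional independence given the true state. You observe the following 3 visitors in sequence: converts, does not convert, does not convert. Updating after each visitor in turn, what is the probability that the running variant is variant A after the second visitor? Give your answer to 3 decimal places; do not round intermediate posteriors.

0.571

Apply Bayes' rule sequentially, carrying P(A) forward.
After 'converts': P(A) = 0.45·0.5500 / (0.45·0.5500 + 0.35·0.4500) ≈ 0.6111
After 'does not convert': P(A) = 0.55·0.6111 / (0.55·0.6111 + 0.65·0.3889) ≈ 0.5708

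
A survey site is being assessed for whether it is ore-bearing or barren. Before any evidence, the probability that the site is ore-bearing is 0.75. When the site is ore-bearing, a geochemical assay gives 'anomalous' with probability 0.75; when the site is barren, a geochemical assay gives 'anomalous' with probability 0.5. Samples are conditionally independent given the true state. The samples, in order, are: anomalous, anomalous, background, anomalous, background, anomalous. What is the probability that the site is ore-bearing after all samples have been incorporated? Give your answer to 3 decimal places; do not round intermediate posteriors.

0.792

After 'anomalous': P(ore) = 0.75·0.7500 / (0.75·0.7500 + 0.5·0.2500) ≈ 0.8182
After 'anomalous': P(ore) = 0.75·0.8182 / (0.75·0.8182 + 0.5·0.1818) ≈ 0.8710
After 'background': P(ore) = 0.25·0.8710 / (0.25·0.8710 + 0.5·0.1290) ≈ 0.7714
After 'anomalous': P(ore) = 0.75·0.7714 / (0.75·0.7714 + 0.5·0.2286) ≈ 0.8351
After 'background': P(ore) = 0.25·0.8351 / (0.25·0.8351 + 0.5·0.1649) ≈ 0.7168
After 'anomalous': P(ore) = 0.75·0.7168 / (0.75·0.7168 + 0.5·0.2832) ≈ 0.7915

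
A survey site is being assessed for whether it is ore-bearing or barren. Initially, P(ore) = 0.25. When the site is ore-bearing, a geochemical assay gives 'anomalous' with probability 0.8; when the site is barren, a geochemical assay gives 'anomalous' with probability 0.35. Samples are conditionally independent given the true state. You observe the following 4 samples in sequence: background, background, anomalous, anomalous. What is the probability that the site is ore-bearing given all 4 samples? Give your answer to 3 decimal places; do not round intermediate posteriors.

After 'background': P(ore) = 0.2·0.2500 / (0.2·0.2500 + 0.65·0.7500) ≈ 0.0930
After 'background': P(ore) = 0.2·0.0930 / (0.2·0.0930 + 0.65·0.9070) ≈ 0.0306
After 'anomalous': P(ore) = 0.8·0.0306 / (0.8·0.0306 + 0.35·0.9694) ≈ 0.0673
After 'anomalous': P(ore) = 0.8·0.0673 / (0.8·0.0673 + 0.35·0.9327) ≈ 0.1415

0.142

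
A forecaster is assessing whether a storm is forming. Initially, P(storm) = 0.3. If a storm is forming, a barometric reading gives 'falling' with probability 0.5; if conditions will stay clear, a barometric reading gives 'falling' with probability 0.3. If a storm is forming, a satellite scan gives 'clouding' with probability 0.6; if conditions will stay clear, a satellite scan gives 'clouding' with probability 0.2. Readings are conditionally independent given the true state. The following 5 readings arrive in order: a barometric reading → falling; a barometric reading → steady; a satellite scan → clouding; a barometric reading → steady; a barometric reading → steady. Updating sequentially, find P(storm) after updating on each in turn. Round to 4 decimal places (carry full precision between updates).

After a barometric reading='falling': P(storm) = 0.5·0.3000 / (0.5·0.3000 + 0.3·0.7000) ≈ 0.4167
After a barometric reading='steady': P(storm) = 0.5·0.4167 / (0.5·0.4167 + 0.7·0.5833) ≈ 0.3378
After a satellite scan='clouding': P(storm) = 0.6·0.3378 / (0.6·0.3378 + 0.2·0.6622) ≈ 0.6048
After a barometric reading='steady': P(storm) = 0.5·0.6048 / (0.5·0.6048 + 0.7·0.3952) ≈ 0.5223
After a barometric reading='steady': P(storm) = 0.5·0.5223 / (0.5·0.5223 + 0.7·0.4777) ≈ 0.4385

0.4385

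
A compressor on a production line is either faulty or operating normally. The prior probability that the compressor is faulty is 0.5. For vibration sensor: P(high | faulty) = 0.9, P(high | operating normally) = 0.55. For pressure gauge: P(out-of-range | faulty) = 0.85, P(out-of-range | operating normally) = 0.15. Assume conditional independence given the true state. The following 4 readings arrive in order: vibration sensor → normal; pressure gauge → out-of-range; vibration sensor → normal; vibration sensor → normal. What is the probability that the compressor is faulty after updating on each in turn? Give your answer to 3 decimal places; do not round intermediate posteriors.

Each posterior becomes the prior for the next update.
After vibration sensor='normal': P(faulty) = 0.1·0.5000 / (0.1·0.5000 + 0.45·0.5000) ≈ 0.1818
After pressure gauge='out-of-range': P(faulty) = 0.85·0.1818 / (0.85·0.1818 + 0.15·0.8182) ≈ 0.5574
After vibration sensor='normal': P(faulty) = 0.1·0.5574 / (0.1·0.5574 + 0.45·0.4426) ≈ 0.2186
After vibration sensor='normal': P(faulty) = 0.1·0.2186 / (0.1·0.2186 + 0.45·0.7814) ≈ 0.0585

0.059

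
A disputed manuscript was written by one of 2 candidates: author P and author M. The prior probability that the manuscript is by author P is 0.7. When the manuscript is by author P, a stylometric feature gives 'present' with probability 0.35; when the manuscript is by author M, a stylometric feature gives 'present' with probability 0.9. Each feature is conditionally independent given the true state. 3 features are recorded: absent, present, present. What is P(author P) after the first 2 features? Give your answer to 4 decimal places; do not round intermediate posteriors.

Apply Bayes' rule sequentially, carrying P(author P) forward.
After 'absent': P(author P) = 0.65·0.7000 / (0.65·0.7000 + 0.1·0.3000) ≈ 0.9381
After 'present': P(author P) = 0.35·0.9381 / (0.35·0.9381 + 0.9·0.0619) ≈ 0.8550

0.8550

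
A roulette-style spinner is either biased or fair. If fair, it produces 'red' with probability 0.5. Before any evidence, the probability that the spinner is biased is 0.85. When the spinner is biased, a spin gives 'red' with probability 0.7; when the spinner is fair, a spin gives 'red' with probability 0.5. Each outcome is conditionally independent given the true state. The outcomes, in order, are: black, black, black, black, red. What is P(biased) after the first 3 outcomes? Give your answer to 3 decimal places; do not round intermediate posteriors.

Each posterior becomes the prior for the next update.
After 'black': P(biased) = 0.3·0.8500 / (0.3·0.8500 + 0.5·0.1500) ≈ 0.7727
After 'black': P(biased) = 0.3·0.7727 / (0.3·0.7727 + 0.5·0.2273) ≈ 0.6711
After 'black': P(biased) = 0.3·0.6711 / (0.3·0.6711 + 0.5·0.3289) ≈ 0.5504

0.550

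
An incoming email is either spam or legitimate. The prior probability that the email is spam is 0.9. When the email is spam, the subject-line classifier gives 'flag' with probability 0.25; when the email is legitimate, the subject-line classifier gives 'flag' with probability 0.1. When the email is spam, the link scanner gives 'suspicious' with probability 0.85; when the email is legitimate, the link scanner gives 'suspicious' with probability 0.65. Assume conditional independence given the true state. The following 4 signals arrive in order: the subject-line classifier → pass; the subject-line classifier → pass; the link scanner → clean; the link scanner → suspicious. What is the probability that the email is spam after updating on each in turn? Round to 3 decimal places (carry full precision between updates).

0.778

After the subject-line classifier='pass': P(spam) = 0.75·0.9000 / (0.75·0.9000 + 0.9·0.1000) ≈ 0.8824
After the subject-line classifier='pass': P(spam) = 0.75·0.8824 / (0.75·0.8824 + 0.9·0.1176) ≈ 0.8621
After the link scanner='clean': P(spam) = 0.15·0.8621 / (0.15·0.8621 + 0.35·0.1379) ≈ 0.7282
After the link scanner='suspicious': P(spam) = 0.85·0.7282 / (0.85·0.7282 + 0.65·0.2718) ≈ 0.7779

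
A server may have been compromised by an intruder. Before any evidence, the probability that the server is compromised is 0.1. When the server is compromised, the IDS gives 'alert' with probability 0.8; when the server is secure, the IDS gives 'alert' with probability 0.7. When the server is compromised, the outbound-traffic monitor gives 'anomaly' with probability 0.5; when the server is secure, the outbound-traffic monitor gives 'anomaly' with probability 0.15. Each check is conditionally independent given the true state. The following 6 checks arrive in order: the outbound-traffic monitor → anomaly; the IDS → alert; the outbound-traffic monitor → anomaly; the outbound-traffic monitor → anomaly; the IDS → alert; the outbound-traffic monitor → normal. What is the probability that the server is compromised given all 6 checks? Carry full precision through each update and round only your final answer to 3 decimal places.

After the outbound-traffic monitor='anomaly': P(compromised) = 0.5·0.1000 / (0.5·0.1000 + 0.15·0.9000) ≈ 0.2703
After the IDS='alert': P(compromised) = 0.8·0.2703 / (0.8·0.2703 + 0.7·0.7297) ≈ 0.2974
After the outbound-traffic monitor='anomaly': P(compromised) = 0.5·0.2974 / (0.5·0.2974 + 0.15·0.7026) ≈ 0.5852
After the outbound-traffic monitor='anomaly': P(compromised) = 0.5·0.5852 / (0.5·0.5852 + 0.15·0.4148) ≈ 0.8247
After the IDS='alert': P(compromised) = 0.8·0.8247 / (0.8·0.8247 + 0.7·0.1753) ≈ 0.8431
After the outbound-traffic monitor='normal': P(compromised) = 0.5·0.8431 / (0.5·0.8431 + 0.85·0.1569) ≈ 0.7597

0.760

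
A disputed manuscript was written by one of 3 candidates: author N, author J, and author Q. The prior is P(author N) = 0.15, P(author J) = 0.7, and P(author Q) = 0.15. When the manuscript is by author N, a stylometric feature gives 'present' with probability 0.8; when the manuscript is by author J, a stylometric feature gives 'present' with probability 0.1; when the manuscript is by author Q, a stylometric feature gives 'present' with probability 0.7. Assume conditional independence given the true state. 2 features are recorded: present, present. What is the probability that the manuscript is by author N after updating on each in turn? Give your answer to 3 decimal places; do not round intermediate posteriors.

0.544

Each posterior becomes the prior for the next update.
After 'present': normaliser = 0.8·0.1500 + 0.1·0.7000 + 0.7·0.1500; P(author N) ≈ 0.4068, P(author J) ≈ 0.2373, P(author Q) ≈ 0.3559
After 'present': normaliser = 0.8·0.4068 + 0.1·0.2373 + 0.7·0.3559; P(author N) ≈ 0.5439, P(author J) ≈ 0.0397, P(author Q) ≈ 0.4164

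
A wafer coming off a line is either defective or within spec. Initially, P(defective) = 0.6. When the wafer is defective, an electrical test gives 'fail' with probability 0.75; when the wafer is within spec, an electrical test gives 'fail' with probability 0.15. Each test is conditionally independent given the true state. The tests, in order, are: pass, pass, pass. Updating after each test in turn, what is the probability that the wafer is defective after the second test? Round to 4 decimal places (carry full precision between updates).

0.1149

After 'pass': P(defective) = 0.25·0.6000 / (0.25·0.6000 + 0.85·0.4000) ≈ 0.3061
After 'pass': P(defective) = 0.25·0.3061 / (0.25·0.3061 + 0.85·0.6939) ≈ 0.1149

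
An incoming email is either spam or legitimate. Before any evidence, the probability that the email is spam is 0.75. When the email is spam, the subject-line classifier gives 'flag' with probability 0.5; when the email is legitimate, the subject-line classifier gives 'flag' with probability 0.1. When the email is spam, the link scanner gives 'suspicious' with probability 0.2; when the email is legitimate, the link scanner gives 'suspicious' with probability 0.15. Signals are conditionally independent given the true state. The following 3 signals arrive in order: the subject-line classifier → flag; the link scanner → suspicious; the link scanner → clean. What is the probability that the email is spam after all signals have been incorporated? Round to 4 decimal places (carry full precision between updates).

0.9496

After the subject-line classifier='flag': P(spam) = 0.5·0.7500 / (0.5·0.7500 + 0.1·0.2500) ≈ 0.9375
After the link scanner='suspicious': P(spam) = 0.2·0.9375 / (0.2·0.9375 + 0.15·0.0625) ≈ 0.9524
After the link scanner='clean': P(spam) = 0.8·0.9524 / (0.8·0.9524 + 0.85·0.0476) ≈ 0.9496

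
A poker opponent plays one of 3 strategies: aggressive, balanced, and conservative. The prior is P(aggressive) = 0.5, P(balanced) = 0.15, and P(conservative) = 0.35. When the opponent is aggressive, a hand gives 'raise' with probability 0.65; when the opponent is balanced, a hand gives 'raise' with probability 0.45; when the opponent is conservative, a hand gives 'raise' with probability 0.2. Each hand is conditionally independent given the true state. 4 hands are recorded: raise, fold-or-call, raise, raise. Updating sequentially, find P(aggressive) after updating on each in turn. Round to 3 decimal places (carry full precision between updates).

After 'raise': normaliser = 0.65·0.5000 + 0.45·0.1500 + 0.2·0.3500; P(aggressive) ≈ 0.7027, P(balanced) ≈ 0.1459, P(conservative) ≈ 0.1514
After 'fold-or-call': normaliser = 0.35·0.7027 + 0.55·0.1459 + 0.8·0.1514; P(aggressive) ≈ 0.5498, P(balanced) ≈ 0.1795, P(conservative) ≈ 0.2707
After 'raise': normaliser = 0.65·0.5498 + 0.45·0.1795 + 0.2·0.2707; P(aggressive) ≈ 0.7260, P(balanced) ≈ 0.1640, P(conservative) ≈ 0.1100
After 'raise': normaliser = 0.65·0.7260 + 0.45·0.1640 + 0.2·0.1100; P(aggressive) ≈ 0.8312, P(balanced) ≈ 0.1300, P(conservative) ≈ 0.0387

0.831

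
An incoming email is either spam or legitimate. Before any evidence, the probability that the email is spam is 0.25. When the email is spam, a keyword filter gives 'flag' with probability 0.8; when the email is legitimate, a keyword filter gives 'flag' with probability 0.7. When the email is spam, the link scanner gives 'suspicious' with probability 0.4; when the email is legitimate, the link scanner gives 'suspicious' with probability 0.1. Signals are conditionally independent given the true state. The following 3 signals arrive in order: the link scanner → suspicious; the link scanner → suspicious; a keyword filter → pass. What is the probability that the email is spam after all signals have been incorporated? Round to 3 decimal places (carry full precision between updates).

After the link scanner='suspicious': P(spam) = 0.4·0.2500 / (0.4·0.2500 + 0.1·0.7500) ≈ 0.5714
After the link scanner='suspicious': P(spam) = 0.4·0.5714 / (0.4·0.5714 + 0.1·0.4286) ≈ 0.8421
After a keyword filter='pass': P(spam) = 0.2·0.8421 / (0.2·0.8421 + 0.3·0.1579) ≈ 0.7805

0.780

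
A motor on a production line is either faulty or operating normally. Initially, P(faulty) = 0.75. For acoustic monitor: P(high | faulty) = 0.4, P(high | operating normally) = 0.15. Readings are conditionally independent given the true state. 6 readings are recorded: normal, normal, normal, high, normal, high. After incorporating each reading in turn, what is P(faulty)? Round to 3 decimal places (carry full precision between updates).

0.841

After 'normal': P(faulty) = 0.6·0.7500 / (0.6·0.7500 + 0.85·0.2500) ≈ 0.6792
After 'normal': P(faulty) = 0.6·0.6792 / (0.6·0.6792 + 0.85·0.3208) ≈ 0.5992
After 'normal': P(faulty) = 0.6·0.5992 / (0.6·0.5992 + 0.85·0.4008) ≈ 0.5134
After 'high': P(faulty) = 0.4·0.5134 / (0.4·0.5134 + 0.15·0.4866) ≈ 0.7378
After 'normal': P(faulty) = 0.6·0.7378 / (0.6·0.7378 + 0.85·0.2622) ≈ 0.6651
After 'high': P(faulty) = 0.4·0.6651 / (0.4·0.6651 + 0.15·0.3349) ≈ 0.8412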